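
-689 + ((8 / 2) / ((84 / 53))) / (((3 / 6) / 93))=-1537 / 7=-219.57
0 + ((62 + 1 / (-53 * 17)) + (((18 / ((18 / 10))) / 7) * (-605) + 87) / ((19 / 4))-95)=-23563986 / 119833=-196.64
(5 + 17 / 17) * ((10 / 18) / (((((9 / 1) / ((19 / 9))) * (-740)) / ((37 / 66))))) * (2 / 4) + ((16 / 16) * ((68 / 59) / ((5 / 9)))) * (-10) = -78523169 / 3784968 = -20.75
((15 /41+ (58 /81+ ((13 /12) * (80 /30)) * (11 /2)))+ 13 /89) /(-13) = -5059213 /3842397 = -1.32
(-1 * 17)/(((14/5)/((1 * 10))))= -425/7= -60.71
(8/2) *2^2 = 16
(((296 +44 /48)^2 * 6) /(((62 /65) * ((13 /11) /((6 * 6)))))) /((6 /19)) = 13266242605 /248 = 53492913.73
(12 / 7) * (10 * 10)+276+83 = 3713 / 7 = 530.43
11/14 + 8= 123/14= 8.79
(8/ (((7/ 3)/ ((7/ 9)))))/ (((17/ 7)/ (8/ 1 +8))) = 896/ 51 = 17.57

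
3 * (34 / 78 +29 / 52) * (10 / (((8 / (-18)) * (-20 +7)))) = 6975 / 1352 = 5.16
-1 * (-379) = 379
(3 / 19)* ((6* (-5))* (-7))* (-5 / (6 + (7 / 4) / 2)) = -24.11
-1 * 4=-4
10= 10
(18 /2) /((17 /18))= 162 /17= 9.53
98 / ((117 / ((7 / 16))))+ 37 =34975 / 936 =37.37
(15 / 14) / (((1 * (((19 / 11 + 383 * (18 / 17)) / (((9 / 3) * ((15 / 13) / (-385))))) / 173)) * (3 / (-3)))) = 397035 / 97024018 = 0.00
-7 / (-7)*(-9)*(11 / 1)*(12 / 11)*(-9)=972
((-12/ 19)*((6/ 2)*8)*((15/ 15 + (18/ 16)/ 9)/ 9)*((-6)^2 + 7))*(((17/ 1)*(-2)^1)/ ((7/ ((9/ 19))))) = 473688/ 2527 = 187.45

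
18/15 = 6/5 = 1.20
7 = 7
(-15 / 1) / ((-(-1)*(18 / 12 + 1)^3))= -24 / 25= -0.96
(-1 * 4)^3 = -64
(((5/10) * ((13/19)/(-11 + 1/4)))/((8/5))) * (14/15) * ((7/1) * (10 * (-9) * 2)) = 19110/817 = 23.39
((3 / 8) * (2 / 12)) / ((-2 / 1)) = -1 / 32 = -0.03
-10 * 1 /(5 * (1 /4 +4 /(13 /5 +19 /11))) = -952 /559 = -1.70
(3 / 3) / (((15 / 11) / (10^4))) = 22000 / 3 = 7333.33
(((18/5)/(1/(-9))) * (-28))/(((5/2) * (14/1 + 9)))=9072/575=15.78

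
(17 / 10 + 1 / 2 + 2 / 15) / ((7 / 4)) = 4 / 3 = 1.33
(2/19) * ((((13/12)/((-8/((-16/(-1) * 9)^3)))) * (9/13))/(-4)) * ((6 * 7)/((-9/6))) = -3919104/19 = -206268.63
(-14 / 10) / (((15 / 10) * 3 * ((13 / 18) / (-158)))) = 4424 / 65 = 68.06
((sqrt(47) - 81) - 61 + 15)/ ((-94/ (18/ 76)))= 1143/ 3572 - 9 * sqrt(47)/ 3572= 0.30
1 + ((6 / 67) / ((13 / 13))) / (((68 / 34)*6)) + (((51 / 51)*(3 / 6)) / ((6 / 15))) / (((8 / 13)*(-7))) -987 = -14802131 / 15008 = -986.28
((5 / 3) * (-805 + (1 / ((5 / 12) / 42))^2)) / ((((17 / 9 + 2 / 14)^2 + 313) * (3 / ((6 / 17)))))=618875586 / 106987885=5.78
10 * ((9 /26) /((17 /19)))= 855 /221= 3.87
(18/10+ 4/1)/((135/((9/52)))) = 0.01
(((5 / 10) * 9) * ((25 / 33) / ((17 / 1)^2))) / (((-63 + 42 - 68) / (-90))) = 0.01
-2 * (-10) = 20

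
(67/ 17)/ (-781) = -67/ 13277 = -0.01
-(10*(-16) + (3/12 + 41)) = 475/4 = 118.75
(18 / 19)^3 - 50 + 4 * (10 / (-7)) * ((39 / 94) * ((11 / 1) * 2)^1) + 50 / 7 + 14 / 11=-2305837178 / 24822721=-92.89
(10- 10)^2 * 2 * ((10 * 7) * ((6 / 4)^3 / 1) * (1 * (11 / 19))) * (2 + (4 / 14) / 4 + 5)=0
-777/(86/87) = -786.03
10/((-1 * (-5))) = 2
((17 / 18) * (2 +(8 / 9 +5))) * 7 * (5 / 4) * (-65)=-2745925 / 648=-4237.54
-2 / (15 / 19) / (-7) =38 / 105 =0.36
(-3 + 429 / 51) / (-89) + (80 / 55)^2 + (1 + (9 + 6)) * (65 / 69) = 216353444 / 12632037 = 17.13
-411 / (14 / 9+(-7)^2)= -3699 / 455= -8.13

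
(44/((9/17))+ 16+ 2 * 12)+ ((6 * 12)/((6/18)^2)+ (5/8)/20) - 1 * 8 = 219785/288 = 763.14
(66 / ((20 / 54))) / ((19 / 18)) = 16038 / 95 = 168.82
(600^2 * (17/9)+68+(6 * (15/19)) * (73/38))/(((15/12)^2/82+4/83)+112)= 26734820982368/4405526675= 6068.47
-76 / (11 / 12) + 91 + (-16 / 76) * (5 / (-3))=5293 / 627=8.44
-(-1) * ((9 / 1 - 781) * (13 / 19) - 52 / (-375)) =-3762512 / 7125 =-528.07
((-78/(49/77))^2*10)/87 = 2453880/1421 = 1726.87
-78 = -78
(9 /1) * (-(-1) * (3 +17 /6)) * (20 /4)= 525 /2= 262.50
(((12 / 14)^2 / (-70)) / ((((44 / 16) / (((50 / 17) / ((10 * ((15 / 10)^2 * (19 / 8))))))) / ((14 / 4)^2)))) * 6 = -384 / 24871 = -0.02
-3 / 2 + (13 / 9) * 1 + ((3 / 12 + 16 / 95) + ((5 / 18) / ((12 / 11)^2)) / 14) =1308403 / 3447360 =0.38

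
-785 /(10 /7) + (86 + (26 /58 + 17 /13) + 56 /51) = -17713681 /38454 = -460.65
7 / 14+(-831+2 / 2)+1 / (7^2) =-81289 / 98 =-829.48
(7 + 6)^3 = 2197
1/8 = 0.12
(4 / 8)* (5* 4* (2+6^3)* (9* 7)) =137340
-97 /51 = -1.90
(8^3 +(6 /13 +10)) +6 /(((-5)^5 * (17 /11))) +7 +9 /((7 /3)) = 2578256494 /4834375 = 533.32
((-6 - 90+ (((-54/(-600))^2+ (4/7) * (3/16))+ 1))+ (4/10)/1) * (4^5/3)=-423291712/13125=-32250.80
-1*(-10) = 10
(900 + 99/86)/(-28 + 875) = 77499/72842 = 1.06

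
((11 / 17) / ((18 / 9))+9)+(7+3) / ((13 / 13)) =657 / 34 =19.32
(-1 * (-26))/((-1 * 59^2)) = -26/3481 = -0.01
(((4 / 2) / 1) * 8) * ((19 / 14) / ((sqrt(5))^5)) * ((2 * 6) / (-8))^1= -228 * sqrt(5) / 875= -0.58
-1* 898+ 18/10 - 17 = -913.20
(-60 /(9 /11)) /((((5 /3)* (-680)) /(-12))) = -66 /85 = -0.78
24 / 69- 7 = -153 / 23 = -6.65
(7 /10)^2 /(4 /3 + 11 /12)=49 /225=0.22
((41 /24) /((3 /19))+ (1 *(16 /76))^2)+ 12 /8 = 321359 /25992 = 12.36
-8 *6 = -48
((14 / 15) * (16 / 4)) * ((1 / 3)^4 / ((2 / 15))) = 28 / 81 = 0.35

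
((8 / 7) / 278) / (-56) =-1 / 13622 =-0.00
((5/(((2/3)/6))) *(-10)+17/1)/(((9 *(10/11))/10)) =-4763/9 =-529.22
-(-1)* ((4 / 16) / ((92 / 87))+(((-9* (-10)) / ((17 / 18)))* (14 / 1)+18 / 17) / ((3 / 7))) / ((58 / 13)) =253389435 / 362848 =698.33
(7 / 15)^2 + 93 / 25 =3.94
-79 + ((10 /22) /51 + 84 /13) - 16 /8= -543544 /7293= -74.53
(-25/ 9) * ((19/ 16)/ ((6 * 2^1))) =-475/ 1728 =-0.27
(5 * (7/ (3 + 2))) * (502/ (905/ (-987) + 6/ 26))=-22544067/ 4402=-5121.32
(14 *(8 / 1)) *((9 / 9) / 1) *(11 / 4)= 308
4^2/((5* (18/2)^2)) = 16/405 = 0.04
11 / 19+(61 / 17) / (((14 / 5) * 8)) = 26739 / 36176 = 0.74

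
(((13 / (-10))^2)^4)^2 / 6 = 665416609183179841 / 60000000000000000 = 11.09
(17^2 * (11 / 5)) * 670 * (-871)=-371033806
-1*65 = -65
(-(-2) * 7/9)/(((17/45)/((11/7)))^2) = 54450/2023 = 26.92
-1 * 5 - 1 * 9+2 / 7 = -96 / 7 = -13.71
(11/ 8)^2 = 121/ 64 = 1.89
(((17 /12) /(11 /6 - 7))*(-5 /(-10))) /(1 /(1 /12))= -17 /1488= -0.01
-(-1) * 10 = 10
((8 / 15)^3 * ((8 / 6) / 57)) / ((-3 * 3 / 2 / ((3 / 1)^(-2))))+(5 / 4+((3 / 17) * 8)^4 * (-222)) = -880.62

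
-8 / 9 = -0.89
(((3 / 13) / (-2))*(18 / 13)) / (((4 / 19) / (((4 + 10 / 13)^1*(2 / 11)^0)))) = -15903 / 4394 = -3.62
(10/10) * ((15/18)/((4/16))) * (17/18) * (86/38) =3655/513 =7.12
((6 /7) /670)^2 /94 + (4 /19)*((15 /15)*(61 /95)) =25225130729 /186603914350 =0.14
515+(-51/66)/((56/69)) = 633307/1232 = 514.05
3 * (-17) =-51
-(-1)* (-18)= -18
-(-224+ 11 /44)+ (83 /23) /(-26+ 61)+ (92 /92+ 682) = 2920067 /3220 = 906.85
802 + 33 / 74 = 59381 / 74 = 802.45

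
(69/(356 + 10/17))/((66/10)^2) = 9775/2200506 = 0.00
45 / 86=0.52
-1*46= -46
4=4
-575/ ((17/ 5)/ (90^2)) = -23287500/ 17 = -1369852.94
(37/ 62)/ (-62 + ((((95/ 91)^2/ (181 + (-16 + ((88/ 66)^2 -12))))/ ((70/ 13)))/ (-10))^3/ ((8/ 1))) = -2269903819856802634575616/ 235824602257556450414423311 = -0.01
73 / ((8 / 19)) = 173.38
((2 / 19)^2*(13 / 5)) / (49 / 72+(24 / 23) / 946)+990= 954155879226 / 963752675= 990.04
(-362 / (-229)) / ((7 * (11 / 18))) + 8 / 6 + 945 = 50079635 / 52899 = 946.70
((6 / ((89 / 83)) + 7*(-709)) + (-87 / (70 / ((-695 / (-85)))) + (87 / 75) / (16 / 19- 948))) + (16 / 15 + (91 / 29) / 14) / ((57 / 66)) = -39114604134116923 / 7876364657700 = -4966.07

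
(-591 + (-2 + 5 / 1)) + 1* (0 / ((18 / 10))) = -588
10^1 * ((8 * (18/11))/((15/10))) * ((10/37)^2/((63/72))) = 768000/105413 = 7.29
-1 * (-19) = 19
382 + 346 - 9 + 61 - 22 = 758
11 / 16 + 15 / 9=113 / 48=2.35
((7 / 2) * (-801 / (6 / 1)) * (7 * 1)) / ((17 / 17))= -3270.75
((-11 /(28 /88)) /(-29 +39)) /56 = -121 /1960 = -0.06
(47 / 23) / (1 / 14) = 658 / 23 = 28.61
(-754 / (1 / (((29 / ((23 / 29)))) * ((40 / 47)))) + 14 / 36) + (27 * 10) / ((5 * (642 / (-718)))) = -48977070487 / 2082006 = -23523.98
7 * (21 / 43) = 147 / 43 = 3.42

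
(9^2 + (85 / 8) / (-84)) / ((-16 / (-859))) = 46684073 / 10752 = 4341.90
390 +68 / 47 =18398 / 47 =391.45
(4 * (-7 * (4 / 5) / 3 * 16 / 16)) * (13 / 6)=-728 / 45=-16.18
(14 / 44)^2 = 49 / 484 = 0.10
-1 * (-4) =4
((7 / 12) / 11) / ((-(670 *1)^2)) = -7 / 59254800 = -0.00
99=99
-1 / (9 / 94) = -94 / 9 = -10.44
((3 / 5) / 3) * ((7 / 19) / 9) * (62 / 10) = 217 / 4275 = 0.05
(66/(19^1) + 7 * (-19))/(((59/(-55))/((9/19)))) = 1218195/21299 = 57.19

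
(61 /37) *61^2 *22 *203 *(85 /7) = 12309179630 /37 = 332680530.54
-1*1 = -1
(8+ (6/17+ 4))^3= 9261000/4913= 1885.00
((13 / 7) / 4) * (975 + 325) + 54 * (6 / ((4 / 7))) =8194 / 7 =1170.57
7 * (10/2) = 35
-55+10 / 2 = -50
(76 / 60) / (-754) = -19 / 11310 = -0.00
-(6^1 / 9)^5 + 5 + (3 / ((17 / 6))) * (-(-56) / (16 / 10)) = 173201 / 4131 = 41.93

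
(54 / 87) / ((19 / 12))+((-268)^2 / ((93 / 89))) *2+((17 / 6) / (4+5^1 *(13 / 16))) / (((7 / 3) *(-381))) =807855893656144 / 5876598483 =137469.98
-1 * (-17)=17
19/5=3.80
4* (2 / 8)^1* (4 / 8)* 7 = 7 / 2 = 3.50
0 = 0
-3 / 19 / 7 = -3 / 133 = -0.02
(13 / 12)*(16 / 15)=52 / 45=1.16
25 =25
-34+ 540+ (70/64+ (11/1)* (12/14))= 115701/224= 516.52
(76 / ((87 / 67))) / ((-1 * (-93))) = 5092 / 8091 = 0.63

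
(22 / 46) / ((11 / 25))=1.09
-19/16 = -1.19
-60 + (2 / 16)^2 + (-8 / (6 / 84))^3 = -89919231 / 64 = -1404987.98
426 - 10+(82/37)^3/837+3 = 17764710427/42396561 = 419.01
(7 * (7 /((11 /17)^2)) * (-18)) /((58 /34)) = -4333266 /3509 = -1234.90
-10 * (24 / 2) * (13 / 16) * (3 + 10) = -1267.50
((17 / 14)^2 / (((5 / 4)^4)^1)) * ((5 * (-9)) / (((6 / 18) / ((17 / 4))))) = -2122416 / 6125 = -346.52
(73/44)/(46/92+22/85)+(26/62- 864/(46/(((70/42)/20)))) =2105519/2023494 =1.04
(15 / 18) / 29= 5 / 174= 0.03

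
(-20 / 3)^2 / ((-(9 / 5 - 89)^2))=-625 / 106929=-0.01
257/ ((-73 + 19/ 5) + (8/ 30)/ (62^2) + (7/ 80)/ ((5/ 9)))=-296372400/ 79619731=-3.72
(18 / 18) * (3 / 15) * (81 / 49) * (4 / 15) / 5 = 108 / 6125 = 0.02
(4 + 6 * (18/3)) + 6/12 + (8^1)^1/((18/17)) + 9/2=473/9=52.56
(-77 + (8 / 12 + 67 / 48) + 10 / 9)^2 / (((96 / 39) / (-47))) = -69054096371 / 663552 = -104067.35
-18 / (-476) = 9 / 238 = 0.04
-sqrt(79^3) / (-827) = 79 * sqrt(79) / 827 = 0.85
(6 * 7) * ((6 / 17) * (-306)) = -4536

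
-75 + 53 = -22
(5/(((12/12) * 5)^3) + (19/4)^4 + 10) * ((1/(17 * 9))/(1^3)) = 1107427/326400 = 3.39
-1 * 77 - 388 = -465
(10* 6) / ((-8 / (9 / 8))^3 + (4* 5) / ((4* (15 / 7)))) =-43740 / 260443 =-0.17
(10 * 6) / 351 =20 / 117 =0.17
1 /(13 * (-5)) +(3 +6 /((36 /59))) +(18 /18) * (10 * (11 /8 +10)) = 98723 /780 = 126.57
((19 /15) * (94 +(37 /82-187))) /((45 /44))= -3172202 /27675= -114.62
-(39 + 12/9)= -121/3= -40.33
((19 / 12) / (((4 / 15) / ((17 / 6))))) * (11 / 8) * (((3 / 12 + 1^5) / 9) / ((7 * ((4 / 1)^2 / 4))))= 88825 / 774144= 0.11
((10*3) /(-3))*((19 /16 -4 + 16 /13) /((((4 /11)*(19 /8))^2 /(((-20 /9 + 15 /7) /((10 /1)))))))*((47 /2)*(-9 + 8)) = 1336445 /337896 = 3.96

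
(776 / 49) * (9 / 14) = 3492 / 343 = 10.18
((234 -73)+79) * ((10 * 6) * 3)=43200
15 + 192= 207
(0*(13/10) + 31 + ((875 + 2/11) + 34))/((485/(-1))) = -10342/5335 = -1.94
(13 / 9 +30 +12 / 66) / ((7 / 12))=12524 / 231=54.22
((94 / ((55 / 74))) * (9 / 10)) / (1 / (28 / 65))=876456 / 17875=49.03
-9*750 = -6750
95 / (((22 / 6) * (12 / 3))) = 285 / 44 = 6.48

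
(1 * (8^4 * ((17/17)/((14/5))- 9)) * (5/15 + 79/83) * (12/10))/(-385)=2883584/20335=141.80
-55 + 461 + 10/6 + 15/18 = 408.50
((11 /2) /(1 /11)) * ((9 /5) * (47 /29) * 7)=358281 /290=1235.45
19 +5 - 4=20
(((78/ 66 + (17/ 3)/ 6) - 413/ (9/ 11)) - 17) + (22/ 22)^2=-34231/ 66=-518.65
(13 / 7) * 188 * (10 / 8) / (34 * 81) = 3055 / 19278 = 0.16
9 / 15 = 3 / 5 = 0.60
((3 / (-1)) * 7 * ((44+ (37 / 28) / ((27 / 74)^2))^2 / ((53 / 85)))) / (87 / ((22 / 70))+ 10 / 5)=-70804543250375 / 201567953979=-351.27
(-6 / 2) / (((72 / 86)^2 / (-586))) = 541757 / 216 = 2508.13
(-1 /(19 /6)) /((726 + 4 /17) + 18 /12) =-0.00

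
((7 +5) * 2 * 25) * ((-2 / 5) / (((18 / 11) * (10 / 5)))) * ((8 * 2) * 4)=-14080 / 3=-4693.33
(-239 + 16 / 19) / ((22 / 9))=-40725 / 418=-97.43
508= 508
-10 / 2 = -5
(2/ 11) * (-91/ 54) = -91/ 297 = -0.31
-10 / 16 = -5 / 8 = -0.62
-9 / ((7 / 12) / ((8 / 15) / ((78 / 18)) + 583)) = -4093524 / 455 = -8996.76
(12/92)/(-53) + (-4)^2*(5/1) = 80.00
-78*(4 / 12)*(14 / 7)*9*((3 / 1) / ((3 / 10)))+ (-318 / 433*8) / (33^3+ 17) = -36429313152 / 7784041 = -4680.00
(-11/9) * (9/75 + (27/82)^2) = -140789/504300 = -0.28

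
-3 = -3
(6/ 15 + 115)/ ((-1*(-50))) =577/ 250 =2.31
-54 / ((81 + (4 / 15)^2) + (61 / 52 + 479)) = -631800 / 6566557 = -0.10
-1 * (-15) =15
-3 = -3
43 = 43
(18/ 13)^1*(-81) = -1458/ 13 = -112.15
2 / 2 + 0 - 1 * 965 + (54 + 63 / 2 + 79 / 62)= -27194 / 31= -877.23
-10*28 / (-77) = 40 / 11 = 3.64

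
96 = 96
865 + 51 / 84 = 865.61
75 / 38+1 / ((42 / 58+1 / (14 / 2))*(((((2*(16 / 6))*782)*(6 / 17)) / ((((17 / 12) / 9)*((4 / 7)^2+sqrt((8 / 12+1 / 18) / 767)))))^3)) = 116548608109*sqrt(118) / 91186230518234861549912064+9860799115893410846308375 / 4996138218719200571031552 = 1.97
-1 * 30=-30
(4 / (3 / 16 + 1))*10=640 / 19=33.68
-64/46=-32/23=-1.39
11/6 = 1.83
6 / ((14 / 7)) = 3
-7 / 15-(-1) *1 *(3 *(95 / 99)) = 398 / 165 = 2.41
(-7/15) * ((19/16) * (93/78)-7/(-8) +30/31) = -294161/193440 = -1.52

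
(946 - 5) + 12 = 953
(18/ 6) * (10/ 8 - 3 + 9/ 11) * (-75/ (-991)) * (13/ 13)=-9225/ 43604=-0.21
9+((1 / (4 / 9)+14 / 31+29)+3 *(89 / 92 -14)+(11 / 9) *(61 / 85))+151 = 167430791 / 1090890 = 153.48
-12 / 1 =-12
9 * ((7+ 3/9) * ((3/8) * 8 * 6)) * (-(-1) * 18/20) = 5346/5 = 1069.20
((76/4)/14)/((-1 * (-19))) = 1/14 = 0.07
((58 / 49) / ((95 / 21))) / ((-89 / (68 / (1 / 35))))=-11832 / 1691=-7.00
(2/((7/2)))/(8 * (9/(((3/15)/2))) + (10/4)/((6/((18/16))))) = 128/161385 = 0.00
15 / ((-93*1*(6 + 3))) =-5 / 279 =-0.02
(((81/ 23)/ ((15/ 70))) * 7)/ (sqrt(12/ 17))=441 * sqrt(51)/ 23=136.93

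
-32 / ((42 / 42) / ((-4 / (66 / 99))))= 192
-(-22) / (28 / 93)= 1023 / 14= 73.07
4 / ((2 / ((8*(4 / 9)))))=64 / 9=7.11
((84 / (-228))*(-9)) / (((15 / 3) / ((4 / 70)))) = 18 / 475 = 0.04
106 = 106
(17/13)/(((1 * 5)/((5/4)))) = 17/52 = 0.33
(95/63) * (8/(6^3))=0.06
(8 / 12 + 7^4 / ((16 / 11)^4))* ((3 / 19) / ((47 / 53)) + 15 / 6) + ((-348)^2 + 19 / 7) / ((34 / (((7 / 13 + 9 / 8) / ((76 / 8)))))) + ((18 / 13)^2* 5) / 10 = 14568067859097331 / 7061814509568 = 2062.94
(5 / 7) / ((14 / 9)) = 45 / 98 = 0.46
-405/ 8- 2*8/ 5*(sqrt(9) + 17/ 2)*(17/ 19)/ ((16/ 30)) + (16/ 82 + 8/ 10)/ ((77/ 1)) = -112.35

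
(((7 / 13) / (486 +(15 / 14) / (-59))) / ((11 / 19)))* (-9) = -329574 / 19134401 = -0.02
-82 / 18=-41 / 9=-4.56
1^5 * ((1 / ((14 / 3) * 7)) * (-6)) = -9 / 49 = -0.18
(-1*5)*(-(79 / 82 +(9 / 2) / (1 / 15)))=14035 / 41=342.32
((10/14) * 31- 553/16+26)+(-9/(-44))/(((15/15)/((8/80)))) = 83781/6160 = 13.60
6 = 6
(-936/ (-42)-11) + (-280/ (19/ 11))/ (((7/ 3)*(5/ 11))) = -18827/ 133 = -141.56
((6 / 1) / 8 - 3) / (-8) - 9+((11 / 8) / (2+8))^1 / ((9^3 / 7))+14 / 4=-608561 / 116640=-5.22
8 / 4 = 2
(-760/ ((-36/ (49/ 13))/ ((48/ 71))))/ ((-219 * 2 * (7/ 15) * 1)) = -53200/ 202137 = -0.26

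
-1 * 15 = -15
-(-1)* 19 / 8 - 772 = -6157 / 8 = -769.62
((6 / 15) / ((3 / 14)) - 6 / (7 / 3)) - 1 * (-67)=6961 / 105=66.30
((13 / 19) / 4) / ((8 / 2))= 13 / 304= 0.04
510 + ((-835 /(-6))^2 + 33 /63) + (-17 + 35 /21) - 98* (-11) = 5277019 /252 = 20940.55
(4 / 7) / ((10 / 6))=12 / 35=0.34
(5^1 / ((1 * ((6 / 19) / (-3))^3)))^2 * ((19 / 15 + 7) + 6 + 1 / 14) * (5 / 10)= 708275738455 / 5376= 131747719.21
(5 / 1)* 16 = 80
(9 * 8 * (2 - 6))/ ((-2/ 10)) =1440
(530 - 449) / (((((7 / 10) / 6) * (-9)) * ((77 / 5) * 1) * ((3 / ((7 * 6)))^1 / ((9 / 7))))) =-90.17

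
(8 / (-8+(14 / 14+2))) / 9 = -8 / 45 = -0.18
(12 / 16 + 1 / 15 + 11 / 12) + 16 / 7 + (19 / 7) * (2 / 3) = 204 / 35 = 5.83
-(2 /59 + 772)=-45550 /59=-772.03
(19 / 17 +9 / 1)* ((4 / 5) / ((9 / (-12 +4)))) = -5504 / 765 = -7.19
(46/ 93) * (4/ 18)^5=0.00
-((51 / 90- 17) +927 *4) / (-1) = 110747 / 30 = 3691.57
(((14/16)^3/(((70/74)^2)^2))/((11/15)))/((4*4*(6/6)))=0.07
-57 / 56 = -1.02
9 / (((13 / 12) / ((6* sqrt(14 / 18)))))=216* sqrt(7) / 13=43.96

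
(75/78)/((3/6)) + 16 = 233/13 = 17.92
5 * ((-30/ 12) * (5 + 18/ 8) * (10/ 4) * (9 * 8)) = -32625/ 2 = -16312.50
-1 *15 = -15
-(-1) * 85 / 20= 17 / 4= 4.25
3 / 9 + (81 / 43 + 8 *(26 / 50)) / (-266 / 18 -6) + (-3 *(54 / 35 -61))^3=5869638097083851 / 1034273625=5675130.79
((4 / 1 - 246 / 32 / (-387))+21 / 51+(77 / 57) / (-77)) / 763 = 2942747 / 508670736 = 0.01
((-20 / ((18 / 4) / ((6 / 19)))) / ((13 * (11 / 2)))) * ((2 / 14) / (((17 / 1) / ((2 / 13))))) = -0.00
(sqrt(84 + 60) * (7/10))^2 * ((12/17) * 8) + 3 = 170619/425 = 401.46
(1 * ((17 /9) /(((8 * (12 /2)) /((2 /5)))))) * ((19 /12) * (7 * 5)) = 2261 /2592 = 0.87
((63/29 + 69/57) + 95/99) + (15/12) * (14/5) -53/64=24488263/3491136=7.01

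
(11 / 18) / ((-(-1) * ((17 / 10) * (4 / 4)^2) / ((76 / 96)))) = 1045 / 3672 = 0.28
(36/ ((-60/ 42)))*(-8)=1008/ 5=201.60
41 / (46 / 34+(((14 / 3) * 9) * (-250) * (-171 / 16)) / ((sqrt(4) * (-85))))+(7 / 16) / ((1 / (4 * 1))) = 604833 / 358364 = 1.69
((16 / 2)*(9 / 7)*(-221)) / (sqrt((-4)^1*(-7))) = -7956*sqrt(7) / 49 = -429.58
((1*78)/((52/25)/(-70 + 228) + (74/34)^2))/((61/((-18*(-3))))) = 801368100/55129543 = 14.54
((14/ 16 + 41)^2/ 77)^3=1413412221390625/ 119677386752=11810.19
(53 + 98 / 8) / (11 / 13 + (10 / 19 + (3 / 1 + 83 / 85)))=12.20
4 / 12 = 1 / 3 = 0.33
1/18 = 0.06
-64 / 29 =-2.21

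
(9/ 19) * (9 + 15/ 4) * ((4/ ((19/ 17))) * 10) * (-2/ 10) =-15606/ 361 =-43.23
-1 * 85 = -85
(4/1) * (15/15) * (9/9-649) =-2592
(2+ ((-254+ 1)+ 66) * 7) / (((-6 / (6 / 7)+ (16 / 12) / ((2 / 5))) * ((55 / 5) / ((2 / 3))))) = 2614 / 121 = 21.60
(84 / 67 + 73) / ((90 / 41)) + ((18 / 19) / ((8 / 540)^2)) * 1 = 49841090 / 11457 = 4350.27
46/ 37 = 1.24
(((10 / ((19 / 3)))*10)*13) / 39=100 / 19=5.26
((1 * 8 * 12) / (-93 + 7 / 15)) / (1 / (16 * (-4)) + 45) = -23040 / 999013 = -0.02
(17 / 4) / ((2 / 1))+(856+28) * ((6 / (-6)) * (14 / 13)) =-7599 / 8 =-949.88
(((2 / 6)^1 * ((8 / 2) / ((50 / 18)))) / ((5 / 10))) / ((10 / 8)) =96 / 125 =0.77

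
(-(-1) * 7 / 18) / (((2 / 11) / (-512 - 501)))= -78001 / 36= -2166.69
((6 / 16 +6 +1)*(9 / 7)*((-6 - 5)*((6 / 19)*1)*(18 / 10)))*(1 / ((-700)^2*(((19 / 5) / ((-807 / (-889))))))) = -127269549 / 4403145880000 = -0.00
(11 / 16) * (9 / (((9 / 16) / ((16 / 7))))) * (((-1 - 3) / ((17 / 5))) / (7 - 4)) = -9.86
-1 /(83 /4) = -4 /83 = -0.05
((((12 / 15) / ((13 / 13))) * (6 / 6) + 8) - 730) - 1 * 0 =-3606 / 5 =-721.20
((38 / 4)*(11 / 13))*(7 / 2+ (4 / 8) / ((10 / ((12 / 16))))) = 59147 / 2080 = 28.44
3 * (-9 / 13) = -27 / 13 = -2.08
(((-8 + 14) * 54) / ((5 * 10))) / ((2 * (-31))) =-81 / 775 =-0.10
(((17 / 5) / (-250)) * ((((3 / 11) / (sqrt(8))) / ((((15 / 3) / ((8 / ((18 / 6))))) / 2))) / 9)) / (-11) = 0.00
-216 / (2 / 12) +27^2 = -567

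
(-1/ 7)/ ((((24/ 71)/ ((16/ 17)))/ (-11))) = 1562/ 357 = 4.38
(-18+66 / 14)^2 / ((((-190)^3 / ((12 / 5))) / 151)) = -3917997 / 420113750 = -0.01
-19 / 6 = -3.17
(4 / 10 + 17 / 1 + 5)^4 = 157351936 / 625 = 251763.10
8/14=4/7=0.57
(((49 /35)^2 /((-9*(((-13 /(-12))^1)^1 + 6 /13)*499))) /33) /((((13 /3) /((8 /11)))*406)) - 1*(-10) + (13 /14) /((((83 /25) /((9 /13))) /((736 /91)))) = 19353779247439198 /1673322861285075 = 11.57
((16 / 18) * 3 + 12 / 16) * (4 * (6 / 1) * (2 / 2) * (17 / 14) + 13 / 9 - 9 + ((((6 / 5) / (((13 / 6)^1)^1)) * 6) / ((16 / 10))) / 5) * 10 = 751.76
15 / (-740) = -3 / 148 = -0.02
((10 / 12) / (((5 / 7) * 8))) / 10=7 / 480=0.01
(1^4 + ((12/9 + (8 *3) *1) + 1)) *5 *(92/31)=37720/93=405.59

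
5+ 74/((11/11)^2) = 79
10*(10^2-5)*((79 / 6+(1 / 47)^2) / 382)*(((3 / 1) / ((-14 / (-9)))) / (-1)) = -106580025 / 1687676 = -63.15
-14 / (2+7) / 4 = -7 / 18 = -0.39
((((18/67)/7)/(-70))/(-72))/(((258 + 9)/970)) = 97/3506244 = 0.00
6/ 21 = 0.29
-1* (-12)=12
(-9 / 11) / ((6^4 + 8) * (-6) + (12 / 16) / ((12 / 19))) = 144 / 1376815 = 0.00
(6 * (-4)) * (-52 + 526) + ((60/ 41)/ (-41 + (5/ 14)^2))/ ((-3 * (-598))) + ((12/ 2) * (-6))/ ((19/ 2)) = -21233892100624/ 1865930131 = -11379.79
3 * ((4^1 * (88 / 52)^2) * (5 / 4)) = 7260 / 169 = 42.96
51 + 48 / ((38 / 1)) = 993 / 19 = 52.26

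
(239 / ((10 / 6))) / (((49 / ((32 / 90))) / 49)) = 3824 / 75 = 50.99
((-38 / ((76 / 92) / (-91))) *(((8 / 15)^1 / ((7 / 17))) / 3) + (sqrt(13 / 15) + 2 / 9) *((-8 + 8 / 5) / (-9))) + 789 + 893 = 32 *sqrt(195) / 675 + 1413226 / 405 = 3490.11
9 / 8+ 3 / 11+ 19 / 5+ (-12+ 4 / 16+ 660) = 653.45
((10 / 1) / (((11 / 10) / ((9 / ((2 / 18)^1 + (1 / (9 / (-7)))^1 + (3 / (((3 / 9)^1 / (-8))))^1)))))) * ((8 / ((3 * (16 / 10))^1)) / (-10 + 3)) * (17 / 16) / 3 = 6375 / 67144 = 0.09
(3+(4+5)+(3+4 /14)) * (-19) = -2033 /7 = -290.43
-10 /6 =-5 /3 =-1.67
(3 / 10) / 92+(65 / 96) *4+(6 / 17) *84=379567 / 11730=32.36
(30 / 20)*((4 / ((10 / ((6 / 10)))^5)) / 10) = 0.00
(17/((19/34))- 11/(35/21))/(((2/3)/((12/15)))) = 13578/475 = 28.59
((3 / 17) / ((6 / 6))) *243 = 42.88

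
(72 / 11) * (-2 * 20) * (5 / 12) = -1200 / 11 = -109.09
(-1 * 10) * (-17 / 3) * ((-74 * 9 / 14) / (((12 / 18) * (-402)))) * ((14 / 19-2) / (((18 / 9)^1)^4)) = -28305 / 35644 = -0.79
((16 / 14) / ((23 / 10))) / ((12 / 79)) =1580 / 483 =3.27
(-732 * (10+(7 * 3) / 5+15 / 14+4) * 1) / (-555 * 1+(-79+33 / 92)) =45423528 / 2040325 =22.26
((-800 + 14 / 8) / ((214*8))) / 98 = -3193 / 671104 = -0.00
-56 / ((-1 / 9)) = 504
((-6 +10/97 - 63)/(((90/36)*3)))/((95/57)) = -13366/2425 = -5.51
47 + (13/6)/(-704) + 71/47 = 9630109/198528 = 48.51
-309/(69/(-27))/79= 2781/1817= 1.53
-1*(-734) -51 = 683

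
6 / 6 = 1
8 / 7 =1.14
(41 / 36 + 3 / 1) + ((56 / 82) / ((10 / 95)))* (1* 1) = 15685 / 1476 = 10.63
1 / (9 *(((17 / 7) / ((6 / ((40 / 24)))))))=14 / 85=0.16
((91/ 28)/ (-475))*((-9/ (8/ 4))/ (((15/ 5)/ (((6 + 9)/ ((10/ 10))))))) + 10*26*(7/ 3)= 1383551/ 2280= 606.82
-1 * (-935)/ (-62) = -935/ 62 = -15.08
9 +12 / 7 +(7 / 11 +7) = 1413 / 77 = 18.35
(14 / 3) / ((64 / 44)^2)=847 / 384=2.21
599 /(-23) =-599 /23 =-26.04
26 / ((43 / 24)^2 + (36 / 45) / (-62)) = 8.13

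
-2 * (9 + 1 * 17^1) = -52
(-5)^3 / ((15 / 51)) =-425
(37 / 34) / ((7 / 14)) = 37 / 17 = 2.18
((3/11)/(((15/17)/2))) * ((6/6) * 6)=204/55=3.71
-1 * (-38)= 38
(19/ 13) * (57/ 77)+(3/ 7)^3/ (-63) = 371040/ 343343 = 1.08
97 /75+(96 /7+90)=55129 /525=105.01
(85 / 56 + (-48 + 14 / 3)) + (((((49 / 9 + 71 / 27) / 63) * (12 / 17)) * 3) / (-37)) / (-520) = -2584953253 / 61818120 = -41.82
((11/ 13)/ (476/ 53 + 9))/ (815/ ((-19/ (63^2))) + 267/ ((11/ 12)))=-121847/ 440072258301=-0.00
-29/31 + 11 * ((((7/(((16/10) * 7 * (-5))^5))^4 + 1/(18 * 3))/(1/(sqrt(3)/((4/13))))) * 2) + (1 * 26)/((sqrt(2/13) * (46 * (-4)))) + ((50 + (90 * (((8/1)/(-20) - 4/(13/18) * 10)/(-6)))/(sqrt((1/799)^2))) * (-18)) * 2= -9700464329/403 - 13 * sqrt(26)/184 + 2739519662508147448907429192929045 * sqrt(3)/2069007856999160311062953516335104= -24070629.16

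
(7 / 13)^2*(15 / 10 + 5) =49 / 26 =1.88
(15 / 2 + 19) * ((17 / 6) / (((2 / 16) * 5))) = 1802 / 15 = 120.13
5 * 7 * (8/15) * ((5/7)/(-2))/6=-10/9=-1.11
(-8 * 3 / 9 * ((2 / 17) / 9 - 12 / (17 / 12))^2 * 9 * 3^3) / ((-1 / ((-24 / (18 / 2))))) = -107163904 / 867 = -123603.12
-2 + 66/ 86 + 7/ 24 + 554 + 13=584173/ 1032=566.06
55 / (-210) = -0.26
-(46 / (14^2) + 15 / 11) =-1723 / 1078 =-1.60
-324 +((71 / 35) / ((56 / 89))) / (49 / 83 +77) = -4089133123 / 12622400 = -323.96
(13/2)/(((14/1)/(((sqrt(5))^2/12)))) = 65/336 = 0.19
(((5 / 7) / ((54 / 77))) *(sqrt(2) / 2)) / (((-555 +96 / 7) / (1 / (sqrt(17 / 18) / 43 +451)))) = -64210223 *sqrt(2) / 30779981201142 +3311 *sqrt(17) / 92339943603426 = -0.00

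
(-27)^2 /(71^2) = 729 /5041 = 0.14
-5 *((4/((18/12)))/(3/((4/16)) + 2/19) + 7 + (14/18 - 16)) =8282/207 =40.01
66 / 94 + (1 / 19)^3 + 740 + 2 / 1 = 239427160 / 322373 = 742.70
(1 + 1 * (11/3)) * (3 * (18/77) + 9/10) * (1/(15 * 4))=137/1100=0.12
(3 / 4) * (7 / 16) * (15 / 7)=45 / 64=0.70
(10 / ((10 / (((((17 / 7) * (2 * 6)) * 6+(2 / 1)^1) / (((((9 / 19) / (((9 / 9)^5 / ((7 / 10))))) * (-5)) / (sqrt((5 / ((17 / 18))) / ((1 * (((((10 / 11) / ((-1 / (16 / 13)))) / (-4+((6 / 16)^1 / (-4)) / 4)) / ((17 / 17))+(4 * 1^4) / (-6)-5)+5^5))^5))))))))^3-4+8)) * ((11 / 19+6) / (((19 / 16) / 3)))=-608382887919148740715883008403761849070967427976967124237779043660113865020121595171010039197044394531250000 * sqrt(10354722325233) / 127928880154326315830333144338937922829440646802366766592945091945587101467301446604796305646327629092086424633074961336405352880425313-721007499495093259503405283003634292752158157658443262091074454044031494004130485805371005000 / 127928880154326315830333144338937922829440646802366766592945091945587101467301446604796305646327629092086424633074961336405352880425313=-1.530e-20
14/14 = 1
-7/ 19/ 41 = -7/ 779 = -0.01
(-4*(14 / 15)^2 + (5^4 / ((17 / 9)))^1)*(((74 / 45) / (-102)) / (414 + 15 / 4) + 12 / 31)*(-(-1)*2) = 115248271770688 / 454728603375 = 253.44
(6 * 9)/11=54/11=4.91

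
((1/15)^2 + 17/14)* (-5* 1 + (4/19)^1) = -49907/8550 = -5.84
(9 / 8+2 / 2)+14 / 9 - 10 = -6.32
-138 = -138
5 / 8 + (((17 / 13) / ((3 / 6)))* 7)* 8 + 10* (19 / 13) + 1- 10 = 15881 / 104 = 152.70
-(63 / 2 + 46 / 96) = -1535 / 48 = -31.98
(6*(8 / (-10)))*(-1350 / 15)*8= 3456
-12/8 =-3/2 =-1.50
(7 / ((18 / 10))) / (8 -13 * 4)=-0.09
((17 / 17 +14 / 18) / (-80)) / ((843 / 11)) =-11 / 37935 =-0.00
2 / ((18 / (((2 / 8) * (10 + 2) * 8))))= 8 / 3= 2.67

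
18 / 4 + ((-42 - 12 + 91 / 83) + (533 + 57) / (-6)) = -73075 / 498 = -146.74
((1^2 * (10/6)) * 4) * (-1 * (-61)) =1220/3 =406.67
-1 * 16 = -16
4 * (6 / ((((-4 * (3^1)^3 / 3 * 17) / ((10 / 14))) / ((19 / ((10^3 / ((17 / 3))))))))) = -19 / 6300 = -0.00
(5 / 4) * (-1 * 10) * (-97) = 2425 / 2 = 1212.50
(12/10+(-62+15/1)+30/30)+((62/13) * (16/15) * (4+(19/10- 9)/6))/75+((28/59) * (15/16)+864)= 3264996739/3982500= 819.84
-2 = -2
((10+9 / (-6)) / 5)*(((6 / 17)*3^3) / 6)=27 / 10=2.70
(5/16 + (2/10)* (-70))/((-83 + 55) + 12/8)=219/424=0.52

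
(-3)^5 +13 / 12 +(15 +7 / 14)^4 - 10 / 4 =2758831 / 48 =57475.65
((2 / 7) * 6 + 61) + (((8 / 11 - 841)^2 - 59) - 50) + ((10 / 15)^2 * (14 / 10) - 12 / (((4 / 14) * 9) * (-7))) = 26909695381 / 38115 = 706013.26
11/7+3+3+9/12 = 233/28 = 8.32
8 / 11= 0.73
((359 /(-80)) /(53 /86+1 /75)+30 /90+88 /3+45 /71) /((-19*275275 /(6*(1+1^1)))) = -160356337 /3016072008950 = -0.00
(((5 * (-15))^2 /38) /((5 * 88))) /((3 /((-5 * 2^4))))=-1875 /209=-8.97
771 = 771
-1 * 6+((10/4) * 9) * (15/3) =213/2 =106.50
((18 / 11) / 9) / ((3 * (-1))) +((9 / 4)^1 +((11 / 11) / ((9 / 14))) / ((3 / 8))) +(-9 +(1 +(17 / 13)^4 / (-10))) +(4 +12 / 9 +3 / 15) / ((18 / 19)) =43949599 / 11310156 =3.89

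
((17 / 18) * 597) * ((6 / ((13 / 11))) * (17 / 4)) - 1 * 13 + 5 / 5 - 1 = 631945 / 52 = 12152.79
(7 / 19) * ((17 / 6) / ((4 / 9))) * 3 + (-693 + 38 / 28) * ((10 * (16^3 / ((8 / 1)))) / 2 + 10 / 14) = -13191098421 / 7448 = -1771092.70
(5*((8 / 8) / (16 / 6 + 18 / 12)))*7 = 42 / 5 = 8.40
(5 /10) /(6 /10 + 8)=5 /86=0.06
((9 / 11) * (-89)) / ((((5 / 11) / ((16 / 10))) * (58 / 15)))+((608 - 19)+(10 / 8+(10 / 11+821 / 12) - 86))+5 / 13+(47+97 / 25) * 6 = 252847997 / 311025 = 812.95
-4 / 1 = -4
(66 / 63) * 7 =22 / 3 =7.33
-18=-18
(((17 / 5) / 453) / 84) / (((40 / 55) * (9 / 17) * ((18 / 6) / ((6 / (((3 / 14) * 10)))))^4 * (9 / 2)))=1090397 / 27863746875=0.00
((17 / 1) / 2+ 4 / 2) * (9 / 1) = 189 / 2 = 94.50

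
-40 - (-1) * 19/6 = -221/6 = -36.83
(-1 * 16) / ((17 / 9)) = -144 / 17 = -8.47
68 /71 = 0.96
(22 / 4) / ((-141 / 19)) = -209 / 282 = -0.74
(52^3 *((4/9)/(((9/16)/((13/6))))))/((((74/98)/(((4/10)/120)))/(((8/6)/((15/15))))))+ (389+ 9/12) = 14618431913/8091900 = 1806.55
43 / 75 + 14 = 1093 / 75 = 14.57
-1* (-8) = 8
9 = 9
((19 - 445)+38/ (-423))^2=32485015696/ 178929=181552.55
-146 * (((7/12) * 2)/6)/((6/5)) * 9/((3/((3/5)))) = -511/12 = -42.58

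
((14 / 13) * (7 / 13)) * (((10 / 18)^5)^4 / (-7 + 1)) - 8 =-49311495774939053607481 / 6163936387741862902107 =-8.00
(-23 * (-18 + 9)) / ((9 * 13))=23 / 13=1.77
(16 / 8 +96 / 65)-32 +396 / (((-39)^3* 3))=-2820154 / 98865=-28.53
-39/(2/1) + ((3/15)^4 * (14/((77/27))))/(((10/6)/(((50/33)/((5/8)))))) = -2947647/151250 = -19.49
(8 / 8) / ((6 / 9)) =3 / 2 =1.50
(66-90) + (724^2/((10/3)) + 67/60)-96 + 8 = 1885703/12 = 157141.92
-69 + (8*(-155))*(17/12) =-5477/3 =-1825.67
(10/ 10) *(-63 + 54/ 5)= -261/ 5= -52.20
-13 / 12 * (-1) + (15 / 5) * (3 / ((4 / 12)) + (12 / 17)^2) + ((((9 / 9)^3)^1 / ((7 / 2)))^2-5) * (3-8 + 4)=5862061 / 169932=34.50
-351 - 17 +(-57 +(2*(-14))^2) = 359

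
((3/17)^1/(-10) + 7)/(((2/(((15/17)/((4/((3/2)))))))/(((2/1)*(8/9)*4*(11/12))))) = 13057/1734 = 7.53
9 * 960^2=8294400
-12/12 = -1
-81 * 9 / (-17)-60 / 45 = 2119 / 51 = 41.55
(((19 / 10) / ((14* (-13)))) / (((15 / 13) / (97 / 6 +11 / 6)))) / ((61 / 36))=-1026 / 10675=-0.10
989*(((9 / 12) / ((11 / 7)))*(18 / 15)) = 62307 / 110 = 566.43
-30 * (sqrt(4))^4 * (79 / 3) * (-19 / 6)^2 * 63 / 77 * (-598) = 682174480 / 11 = 62015861.82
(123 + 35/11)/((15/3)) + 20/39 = 55232/2145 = 25.75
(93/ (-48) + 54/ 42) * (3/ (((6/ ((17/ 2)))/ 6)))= -3723/ 224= -16.62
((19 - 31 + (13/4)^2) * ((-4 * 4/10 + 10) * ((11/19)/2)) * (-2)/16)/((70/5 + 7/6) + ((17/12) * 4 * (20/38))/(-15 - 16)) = 164703/5680960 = 0.03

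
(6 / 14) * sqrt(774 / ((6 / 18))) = 9 * sqrt(258) / 7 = 20.65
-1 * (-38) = 38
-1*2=-2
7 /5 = 1.40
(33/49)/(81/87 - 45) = -319/20874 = -0.02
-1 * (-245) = 245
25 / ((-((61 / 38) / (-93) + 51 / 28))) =-1236900 / 89263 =-13.86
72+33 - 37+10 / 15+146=644 / 3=214.67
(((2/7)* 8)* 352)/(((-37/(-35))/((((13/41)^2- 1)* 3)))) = -127733760/62197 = -2053.70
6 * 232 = 1392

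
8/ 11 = 0.73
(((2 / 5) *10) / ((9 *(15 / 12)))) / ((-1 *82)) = -0.00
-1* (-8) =8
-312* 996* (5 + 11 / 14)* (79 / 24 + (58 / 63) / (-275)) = -79666111278 / 13475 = -5912141.84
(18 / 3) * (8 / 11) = 48 / 11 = 4.36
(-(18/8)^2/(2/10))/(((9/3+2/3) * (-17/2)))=1215/1496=0.81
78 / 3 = 26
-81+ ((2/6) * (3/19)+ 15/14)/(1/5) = -20051/266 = -75.38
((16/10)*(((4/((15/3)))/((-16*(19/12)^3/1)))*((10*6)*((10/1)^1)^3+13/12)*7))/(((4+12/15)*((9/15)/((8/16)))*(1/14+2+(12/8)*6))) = -132.74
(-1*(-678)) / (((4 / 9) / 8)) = 12204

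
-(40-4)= -36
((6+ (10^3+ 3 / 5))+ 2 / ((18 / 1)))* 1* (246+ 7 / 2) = 11302849 / 45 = 251174.42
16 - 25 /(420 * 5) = 15.99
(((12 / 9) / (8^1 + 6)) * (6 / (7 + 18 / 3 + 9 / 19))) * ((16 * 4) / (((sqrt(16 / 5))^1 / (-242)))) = -2299 * sqrt(5) / 14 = -367.19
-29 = -29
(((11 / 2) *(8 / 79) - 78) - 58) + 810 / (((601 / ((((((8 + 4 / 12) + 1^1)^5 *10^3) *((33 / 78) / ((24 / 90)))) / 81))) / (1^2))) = 93467039672900 / 49995387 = 1869513.27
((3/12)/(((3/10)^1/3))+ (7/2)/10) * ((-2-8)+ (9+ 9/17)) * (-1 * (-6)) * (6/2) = -2052/85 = -24.14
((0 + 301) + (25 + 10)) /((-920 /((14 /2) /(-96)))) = 49 /1840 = 0.03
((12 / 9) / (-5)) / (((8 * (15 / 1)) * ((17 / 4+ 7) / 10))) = -4 / 2025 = -0.00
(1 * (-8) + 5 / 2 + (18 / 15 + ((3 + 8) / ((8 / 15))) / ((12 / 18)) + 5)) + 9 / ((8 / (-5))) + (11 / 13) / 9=244357 / 9360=26.11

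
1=1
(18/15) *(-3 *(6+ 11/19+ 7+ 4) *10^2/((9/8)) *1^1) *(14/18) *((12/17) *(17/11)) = -2992640/627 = -4772.95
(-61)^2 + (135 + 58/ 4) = 7741/ 2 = 3870.50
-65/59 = -1.10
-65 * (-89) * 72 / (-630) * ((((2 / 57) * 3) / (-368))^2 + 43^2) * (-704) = 1150444824137180 / 1336783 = 860607012.61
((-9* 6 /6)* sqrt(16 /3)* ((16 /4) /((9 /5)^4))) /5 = -2000* sqrt(3) /2187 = -1.58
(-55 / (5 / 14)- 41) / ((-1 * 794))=195 / 794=0.25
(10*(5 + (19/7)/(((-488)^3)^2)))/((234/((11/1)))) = 2888731361860357805/1229023888500588544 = 2.35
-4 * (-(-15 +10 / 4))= -50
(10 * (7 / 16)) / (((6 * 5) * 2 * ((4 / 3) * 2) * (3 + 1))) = 7 / 1024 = 0.01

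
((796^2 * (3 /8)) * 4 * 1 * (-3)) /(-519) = 950424 /173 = 5493.78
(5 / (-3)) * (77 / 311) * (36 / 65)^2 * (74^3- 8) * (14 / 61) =-188707470336 / 16030495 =-11771.78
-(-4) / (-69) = -4 / 69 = -0.06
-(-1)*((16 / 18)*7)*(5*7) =1960 / 9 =217.78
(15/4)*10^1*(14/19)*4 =110.53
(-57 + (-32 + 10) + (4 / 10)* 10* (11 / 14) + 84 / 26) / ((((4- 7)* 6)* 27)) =2203 / 14742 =0.15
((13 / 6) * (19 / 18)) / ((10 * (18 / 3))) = 247 / 6480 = 0.04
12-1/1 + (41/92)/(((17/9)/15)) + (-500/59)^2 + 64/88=5215253321/59887124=87.08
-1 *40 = -40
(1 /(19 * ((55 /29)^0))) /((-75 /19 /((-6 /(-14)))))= -1 /175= -0.01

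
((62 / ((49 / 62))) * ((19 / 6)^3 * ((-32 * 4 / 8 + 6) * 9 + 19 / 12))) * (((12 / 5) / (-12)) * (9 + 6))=6993580439 / 10584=660769.13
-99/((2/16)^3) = -50688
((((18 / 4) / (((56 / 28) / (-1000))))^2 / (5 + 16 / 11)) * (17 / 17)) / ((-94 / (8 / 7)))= -222750000 / 23359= -9535.94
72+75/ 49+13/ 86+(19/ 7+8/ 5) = 1643377/ 21070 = 78.00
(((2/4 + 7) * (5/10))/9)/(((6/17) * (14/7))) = 85/144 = 0.59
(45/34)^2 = 2025/1156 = 1.75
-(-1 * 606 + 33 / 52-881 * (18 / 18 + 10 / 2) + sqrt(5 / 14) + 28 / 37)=11333531 / 1924-sqrt(70) / 14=5890.01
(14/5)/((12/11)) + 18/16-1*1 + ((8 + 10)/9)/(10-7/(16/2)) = 25499/8760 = 2.91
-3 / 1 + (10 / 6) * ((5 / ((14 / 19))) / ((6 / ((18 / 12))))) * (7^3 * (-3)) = -23299 / 8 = -2912.38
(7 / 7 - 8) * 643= -4501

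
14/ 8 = 1.75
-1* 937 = -937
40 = 40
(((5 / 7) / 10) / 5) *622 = 311 / 35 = 8.89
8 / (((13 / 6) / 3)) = 144 / 13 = 11.08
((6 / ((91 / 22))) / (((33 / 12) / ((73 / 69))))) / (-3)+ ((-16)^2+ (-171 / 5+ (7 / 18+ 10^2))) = 60655681 / 188370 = 322.00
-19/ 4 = -4.75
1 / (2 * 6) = 1 / 12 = 0.08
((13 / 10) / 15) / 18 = 13 / 2700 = 0.00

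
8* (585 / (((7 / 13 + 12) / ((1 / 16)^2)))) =7605 / 5216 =1.46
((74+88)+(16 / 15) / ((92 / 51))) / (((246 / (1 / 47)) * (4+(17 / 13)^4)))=267016789 / 131477138475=0.00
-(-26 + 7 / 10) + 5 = 30.30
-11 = -11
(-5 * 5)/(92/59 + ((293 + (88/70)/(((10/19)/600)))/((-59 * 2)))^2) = -17056900/147062777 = -0.12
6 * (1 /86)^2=3 /3698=0.00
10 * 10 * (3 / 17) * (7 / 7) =300 / 17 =17.65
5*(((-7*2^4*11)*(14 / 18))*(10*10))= -4312000 / 9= -479111.11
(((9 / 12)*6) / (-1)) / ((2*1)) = -9 / 4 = -2.25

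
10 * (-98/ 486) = -490/ 243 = -2.02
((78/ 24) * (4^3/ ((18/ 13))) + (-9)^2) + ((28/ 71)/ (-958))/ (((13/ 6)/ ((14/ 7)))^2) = 11960573057/ 51727689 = 231.22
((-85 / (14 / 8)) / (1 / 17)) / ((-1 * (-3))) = -275.24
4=4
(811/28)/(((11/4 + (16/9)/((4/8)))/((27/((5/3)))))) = 591219/7945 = 74.41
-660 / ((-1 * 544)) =165 / 136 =1.21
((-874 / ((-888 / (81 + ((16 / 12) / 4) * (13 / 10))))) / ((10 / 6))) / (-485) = -1067591 / 10767000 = -0.10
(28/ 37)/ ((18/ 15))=70/ 111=0.63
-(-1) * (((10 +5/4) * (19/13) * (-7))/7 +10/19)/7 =-15725/6916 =-2.27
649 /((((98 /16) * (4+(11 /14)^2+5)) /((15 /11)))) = 5664 /377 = 15.02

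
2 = 2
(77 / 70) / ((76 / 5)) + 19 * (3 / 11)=8785 / 1672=5.25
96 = 96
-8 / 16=-0.50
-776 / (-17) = 776 / 17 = 45.65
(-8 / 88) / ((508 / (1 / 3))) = -1 / 16764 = -0.00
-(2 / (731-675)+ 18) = -505 / 28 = -18.04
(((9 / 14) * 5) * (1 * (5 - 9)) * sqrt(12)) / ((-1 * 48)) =15 * sqrt(3) / 28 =0.93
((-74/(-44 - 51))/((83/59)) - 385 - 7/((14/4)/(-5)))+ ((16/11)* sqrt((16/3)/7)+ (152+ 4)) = -1722449/7885+ 64* sqrt(21)/231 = -217.18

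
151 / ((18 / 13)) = 1963 / 18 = 109.06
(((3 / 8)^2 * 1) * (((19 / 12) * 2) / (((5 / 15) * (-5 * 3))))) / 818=-57 / 523520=-0.00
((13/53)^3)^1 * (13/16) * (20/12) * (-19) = -2713295/7146096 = -0.38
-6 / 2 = -3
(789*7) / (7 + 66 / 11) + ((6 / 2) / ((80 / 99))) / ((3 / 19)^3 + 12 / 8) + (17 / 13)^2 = 1534209613 / 3576040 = 429.02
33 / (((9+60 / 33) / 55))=19965 / 119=167.77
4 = 4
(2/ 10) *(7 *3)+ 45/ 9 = 46/ 5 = 9.20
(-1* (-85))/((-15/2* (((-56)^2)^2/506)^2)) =-1088153/36268991840256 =-0.00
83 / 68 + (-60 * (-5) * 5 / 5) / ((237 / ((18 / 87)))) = 230953 / 155788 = 1.48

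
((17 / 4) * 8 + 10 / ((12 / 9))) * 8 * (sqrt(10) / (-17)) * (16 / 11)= -5312 * sqrt(10) / 187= -89.83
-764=-764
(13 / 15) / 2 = 13 / 30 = 0.43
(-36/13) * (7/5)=-252/65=-3.88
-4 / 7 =-0.57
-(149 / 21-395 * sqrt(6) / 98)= -149 / 21+395 * sqrt(6) / 98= 2.78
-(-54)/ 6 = 9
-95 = -95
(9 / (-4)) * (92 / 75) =-2.76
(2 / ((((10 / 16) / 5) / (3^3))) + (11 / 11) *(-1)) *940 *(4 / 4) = 405140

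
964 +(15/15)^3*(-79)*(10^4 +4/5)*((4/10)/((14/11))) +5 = -247336.58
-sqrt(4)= -2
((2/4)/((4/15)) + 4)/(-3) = -47/24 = -1.96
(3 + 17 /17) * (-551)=-2204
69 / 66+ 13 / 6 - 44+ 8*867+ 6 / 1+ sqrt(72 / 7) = 6*sqrt(14) / 7+ 227740 / 33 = 6904.42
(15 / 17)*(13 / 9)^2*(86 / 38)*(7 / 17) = 254345 / 148257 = 1.72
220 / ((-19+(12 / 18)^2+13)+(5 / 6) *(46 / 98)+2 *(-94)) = -1.14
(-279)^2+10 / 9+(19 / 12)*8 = 700693 / 9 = 77854.78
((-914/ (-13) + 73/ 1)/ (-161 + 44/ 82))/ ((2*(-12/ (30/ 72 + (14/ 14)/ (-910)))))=2139667/ 138363680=0.02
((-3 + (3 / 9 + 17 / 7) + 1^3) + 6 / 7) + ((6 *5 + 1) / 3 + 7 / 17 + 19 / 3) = 2225 / 119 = 18.70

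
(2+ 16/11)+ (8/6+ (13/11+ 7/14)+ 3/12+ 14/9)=3277/396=8.28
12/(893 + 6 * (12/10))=60/4501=0.01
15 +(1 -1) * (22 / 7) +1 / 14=15.07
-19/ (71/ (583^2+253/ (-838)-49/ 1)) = -5410927673/ 59498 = -90943.02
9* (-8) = -72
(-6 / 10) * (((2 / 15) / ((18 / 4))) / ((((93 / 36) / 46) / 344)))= -253184 / 2325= -108.90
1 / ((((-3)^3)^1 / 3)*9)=-1 / 81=-0.01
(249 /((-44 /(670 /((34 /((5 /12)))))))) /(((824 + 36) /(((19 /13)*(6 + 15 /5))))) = -0.71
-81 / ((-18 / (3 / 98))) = 27 / 196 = 0.14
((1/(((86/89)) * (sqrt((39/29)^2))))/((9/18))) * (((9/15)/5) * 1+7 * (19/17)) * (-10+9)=-8713456/712725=-12.23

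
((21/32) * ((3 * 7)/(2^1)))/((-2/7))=-3087/128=-24.12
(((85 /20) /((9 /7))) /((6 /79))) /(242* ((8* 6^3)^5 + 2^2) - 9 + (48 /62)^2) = 9034361 /773946954308654460790056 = 0.00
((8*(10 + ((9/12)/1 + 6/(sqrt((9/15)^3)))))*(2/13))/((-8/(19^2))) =-7220*sqrt(15)/39 - 15523/26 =-1314.04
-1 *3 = -3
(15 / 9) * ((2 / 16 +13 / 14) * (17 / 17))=295 / 168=1.76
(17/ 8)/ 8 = 17/ 64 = 0.27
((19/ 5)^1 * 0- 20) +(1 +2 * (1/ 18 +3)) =-116/ 9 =-12.89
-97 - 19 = -116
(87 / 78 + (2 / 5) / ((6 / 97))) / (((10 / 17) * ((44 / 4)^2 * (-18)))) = -50269 / 8494200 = -0.01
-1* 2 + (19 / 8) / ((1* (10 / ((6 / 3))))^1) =-61 / 40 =-1.52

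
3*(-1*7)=-21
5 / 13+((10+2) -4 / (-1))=213 / 13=16.38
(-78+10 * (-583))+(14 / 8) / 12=-5907.85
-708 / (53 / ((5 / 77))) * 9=-31860 / 4081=-7.81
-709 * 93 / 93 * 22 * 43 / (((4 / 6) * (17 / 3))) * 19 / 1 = -57346047 / 17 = -3373296.88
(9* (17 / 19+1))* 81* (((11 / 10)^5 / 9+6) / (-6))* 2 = -1351335393 / 475000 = -2844.92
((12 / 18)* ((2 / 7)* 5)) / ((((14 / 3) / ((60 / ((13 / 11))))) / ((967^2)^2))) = 5770983490278600 / 637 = 9059628713153.22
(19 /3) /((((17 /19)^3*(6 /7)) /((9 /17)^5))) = 5985252567 /13951514882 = 0.43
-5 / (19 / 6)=-1.58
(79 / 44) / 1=1.80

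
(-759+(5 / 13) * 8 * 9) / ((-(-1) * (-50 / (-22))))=-104577 / 325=-321.78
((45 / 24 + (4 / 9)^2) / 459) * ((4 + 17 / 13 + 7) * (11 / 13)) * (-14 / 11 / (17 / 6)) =-0.02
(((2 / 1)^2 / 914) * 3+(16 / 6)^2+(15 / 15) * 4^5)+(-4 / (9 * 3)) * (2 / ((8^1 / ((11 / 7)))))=89056267 / 86373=1031.07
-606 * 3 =-1818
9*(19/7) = 171/7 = 24.43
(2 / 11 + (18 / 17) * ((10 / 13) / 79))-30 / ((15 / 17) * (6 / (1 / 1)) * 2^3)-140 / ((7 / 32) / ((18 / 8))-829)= -95537375281 / 275080232856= -0.35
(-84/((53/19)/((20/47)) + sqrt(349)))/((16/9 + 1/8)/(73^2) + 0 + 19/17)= 172879100231040/107418328315373-26372564467200 * sqrt(349)/107418328315373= -2.98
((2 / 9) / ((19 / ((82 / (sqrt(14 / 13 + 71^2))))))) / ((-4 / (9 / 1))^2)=123*sqrt(94679) / 553508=0.07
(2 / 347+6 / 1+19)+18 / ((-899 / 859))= 2435309 / 311953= 7.81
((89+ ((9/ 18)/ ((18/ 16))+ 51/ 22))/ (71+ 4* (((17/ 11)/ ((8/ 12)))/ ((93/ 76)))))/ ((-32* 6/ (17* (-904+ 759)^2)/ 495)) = -1076106.73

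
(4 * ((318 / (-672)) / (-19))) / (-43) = -53 / 22876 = -0.00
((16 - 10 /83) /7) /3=0.76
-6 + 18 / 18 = -5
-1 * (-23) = 23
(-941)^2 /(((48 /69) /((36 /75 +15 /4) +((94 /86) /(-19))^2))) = 5754812903233061 /1067982400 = 5388490.39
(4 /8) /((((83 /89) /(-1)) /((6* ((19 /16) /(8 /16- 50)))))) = 1691 /21912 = 0.08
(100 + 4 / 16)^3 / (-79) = -64481201 / 5056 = -12753.40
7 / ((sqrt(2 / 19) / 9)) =63* sqrt(38) / 2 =194.18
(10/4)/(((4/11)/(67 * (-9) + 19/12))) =-396935/96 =-4134.74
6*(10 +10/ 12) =65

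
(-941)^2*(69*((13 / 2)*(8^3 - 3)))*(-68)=-13745748364842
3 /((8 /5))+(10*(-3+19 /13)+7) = -677 /104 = -6.51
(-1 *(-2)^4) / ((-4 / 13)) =52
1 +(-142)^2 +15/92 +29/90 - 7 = 83456129/4140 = 20158.49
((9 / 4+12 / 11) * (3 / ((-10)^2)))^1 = 441 / 4400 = 0.10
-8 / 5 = -1.60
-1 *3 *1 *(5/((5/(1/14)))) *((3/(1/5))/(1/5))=-225/14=-16.07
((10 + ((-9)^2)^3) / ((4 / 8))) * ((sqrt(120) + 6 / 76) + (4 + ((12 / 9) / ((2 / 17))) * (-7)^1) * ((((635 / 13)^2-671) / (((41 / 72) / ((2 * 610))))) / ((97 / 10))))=-387314430827825348511 / 12770147 + 2125804 * sqrt(30)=-30329665127466.12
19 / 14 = 1.36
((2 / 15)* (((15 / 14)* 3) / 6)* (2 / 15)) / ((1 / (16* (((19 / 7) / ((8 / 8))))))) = 304 / 735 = 0.41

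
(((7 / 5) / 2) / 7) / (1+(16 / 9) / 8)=9 / 110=0.08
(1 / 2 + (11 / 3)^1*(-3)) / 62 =-0.17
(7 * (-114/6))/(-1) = 133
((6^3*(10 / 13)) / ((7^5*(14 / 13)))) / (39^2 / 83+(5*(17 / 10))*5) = 0.00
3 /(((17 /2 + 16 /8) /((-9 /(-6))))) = 3 /7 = 0.43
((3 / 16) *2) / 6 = 1 / 16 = 0.06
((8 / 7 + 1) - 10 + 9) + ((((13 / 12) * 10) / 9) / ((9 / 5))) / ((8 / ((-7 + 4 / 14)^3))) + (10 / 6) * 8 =-14437259 / 1333584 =-10.83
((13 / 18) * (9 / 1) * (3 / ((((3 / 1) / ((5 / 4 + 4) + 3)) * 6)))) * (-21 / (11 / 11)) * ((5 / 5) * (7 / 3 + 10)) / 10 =-231.48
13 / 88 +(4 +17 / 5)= 3321 / 440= 7.55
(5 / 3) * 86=430 / 3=143.33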